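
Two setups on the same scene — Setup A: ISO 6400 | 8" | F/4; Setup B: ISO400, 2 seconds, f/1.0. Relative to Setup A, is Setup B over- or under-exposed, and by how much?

2 stops darker

Aperture: f/4 → f/2.8 → f/2 → f/1.4 → f/1.0 — 4 stops larger aperture (brighter).
Shutter speed: 8 → 4 → 2 — 2 stops faster (darker).
ISO: 6400 → 3200 → 1600 → 800 → 400 — 4 stops lower (darker).
Net: +4 −2 −4 = −2 stops.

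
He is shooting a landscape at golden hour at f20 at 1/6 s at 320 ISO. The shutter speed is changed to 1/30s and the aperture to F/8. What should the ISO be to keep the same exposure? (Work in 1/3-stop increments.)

ISO 250

Shutter speed: 1/6 → 1/8 → 1/10 → 1/13 → 1/15 → 1/20 → 1/25 → 1/30 — 2 1/3 stops shorter (darker).
Aperture: f/20 → f/18 → f/16 → f/14 → f/13 → f/11 → f/10 → f/9 → f/8 — 2 2/3 stops opened up (brighter).
Net change so far: 1/3 stop brighter. Offset with the ISO: 320 → 250.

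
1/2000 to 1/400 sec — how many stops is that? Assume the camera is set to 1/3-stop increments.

1/2000 → 1/1600 → 1/1250 → 1/1000 → 1/800 → 1/640 → 1/500 → 1/400 — count the steps: 7 third-stops = 2 1/3 stops.

2 1/3 stops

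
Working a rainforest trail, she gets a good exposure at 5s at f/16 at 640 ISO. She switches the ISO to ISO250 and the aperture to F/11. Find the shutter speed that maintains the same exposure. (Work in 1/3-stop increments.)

ISO: 640 → 500 → 400 → 320 → 250 — 1 1/3 stops lower (darker).
Aperture: f/16 → f/14 → f/13 → f/11 — 1 stop larger aperture (brighter).
Net change so far: 1/3 stop darker. Offset with the shutter speed: 5 → 6.

6 s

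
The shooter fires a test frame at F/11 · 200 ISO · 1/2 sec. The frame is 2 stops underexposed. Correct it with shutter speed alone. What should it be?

Underexposed by 2 stops → need 2 stops brighter.
Shutter speed: 1/2 → 1 → 2.

2 s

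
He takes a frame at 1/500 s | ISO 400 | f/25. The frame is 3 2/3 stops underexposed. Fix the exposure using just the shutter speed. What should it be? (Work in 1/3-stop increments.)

1/40s

Underexposed by 3 2/3 stops → need 3 2/3 stops brighter.
Shutter speed: 1/500 → 1/400 → 1/320 → 1/250 → 1/200 → 1/160 → 1/125 → 1/100 → 1/80 → 1/60 → 1/50 → 1/40.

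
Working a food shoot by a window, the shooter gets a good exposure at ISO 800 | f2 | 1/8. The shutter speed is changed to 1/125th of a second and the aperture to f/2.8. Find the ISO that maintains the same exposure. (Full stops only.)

ISO 25600

Shutter speed: 1/8 → 1/15 → 1/30 → 1/60 → 1/125 — 4 stops faster (darker).
Aperture: f/2 → f/2.8 — 1 stop smaller aperture (darker).
Net change so far: 5 stops darker. Offset with the ISO: 800 → 1600 → 3200 → 6400 → 12800 → 25600.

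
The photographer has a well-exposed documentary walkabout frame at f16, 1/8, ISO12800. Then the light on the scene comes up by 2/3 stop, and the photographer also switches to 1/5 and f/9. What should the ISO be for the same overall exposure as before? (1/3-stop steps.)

ISO 1600

Scene light: 2/3 stop brighter.
Shutter speed: 1/8 → 1/6 → 1/5 — 2/3 stop longer (brighter).
Aperture: f/16 → f/14 → f/13 → f/11 → f/10 → f/9 — 1 2/3 stops wider (brighter).
Net so far: 3 stops brighter. ISO: 12800 → 10000 → 8000 → 6400 → 5000 → 4000 → 3200 → 2500 → 2000 → 1600.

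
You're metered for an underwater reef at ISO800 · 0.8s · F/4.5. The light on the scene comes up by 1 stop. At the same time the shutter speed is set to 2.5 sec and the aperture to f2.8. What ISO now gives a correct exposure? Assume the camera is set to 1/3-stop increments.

ISO 50

Scene light: 1 stop brighter.
Shutter speed: 0.8 → 1 → 1.3 → 1.6 → 2 → 2.5 — 1 2/3 stops longer (brighter).
Aperture: f/4.5 → f/4 → f/3.5 → f/3.2 → f/2.8 — 1 1/3 stops larger aperture (brighter).
Net so far: 4 stops brighter. ISO: 800 → 640 → 500 → 400 → 320 → 250 → 200 → 160 → 125 → 100 → 80 → 64 → 50.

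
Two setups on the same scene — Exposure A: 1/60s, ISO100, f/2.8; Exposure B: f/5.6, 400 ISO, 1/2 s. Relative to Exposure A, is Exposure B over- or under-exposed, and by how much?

5 stops brighter

Aperture: f/2.8 → f/4 → f/5.6 — 2 stops narrower (darker).
Shutter speed: 1/60 → 1/30 → 1/15 → 1/8 → 1/4 → 1/2 — 5 stops slower (brighter).
ISO: 100 → 200 → 400 — 2 stops raised (brighter).
Net: −2 +5 +2 = +5 stops.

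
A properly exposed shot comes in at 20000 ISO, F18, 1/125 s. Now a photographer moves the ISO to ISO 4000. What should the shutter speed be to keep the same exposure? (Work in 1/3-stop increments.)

ISO: 20000 → 16000 → 12800 → 10000 → 8000 → 6400 → 5000 → 4000 — 2 1/3 stops dropped (darker).
Need 2 1/3 stops brighter from the shutter speed: 1/125 → 1/100 → 1/80 → 1/60 → 1/50 → 1/40 → 1/30 → 1/25.

1/25s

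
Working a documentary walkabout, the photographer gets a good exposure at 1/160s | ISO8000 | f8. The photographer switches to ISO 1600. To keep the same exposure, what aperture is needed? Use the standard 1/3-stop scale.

f/3.5

ISO: 8000 → 6400 → 5000 → 4000 → 3200 → 2500 → 2000 → 1600 — 2 1/3 stops lower (darker).
Need 2 1/3 stops brighter from the aperture: f/8 → f/7.1 → f/6.3 → f/5.6 → f/5 → f/4.5 → f/4 → f/3.5.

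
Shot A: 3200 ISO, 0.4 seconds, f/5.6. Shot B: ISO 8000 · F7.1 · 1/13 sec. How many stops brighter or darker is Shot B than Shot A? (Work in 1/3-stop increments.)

Aperture: f/5.6 → f/6.3 → f/7.1 — 2/3 stop stopped down (darker).
Shutter speed: 0.4 → 0.3 → 1/4 → 1/5 → 1/6 → 1/8 → 1/10 → 1/13 — 2 1/3 stops faster (darker).
ISO: 3200 → 4000 → 5000 → 6400 → 8000 — 1 1/3 stops higher (brighter).
Net: −2/3 −2 1/3 +1 1/3 = −1 2/3 stops.

1 2/3 stops darker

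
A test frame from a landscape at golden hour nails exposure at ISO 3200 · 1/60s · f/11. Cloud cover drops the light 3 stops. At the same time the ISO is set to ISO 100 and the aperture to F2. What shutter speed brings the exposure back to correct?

Scene light: 3 stops darker.
ISO: 3200 → 1600 → 800 → 400 → 200 → 100 — 5 stops lower (darker).
Aperture: f/11 → f/8 → f/5.6 → f/4 → f/2.8 → f/2 — 5 stops larger aperture (brighter).
Net so far: 3 stops darker. Shutter speed: 1/60 → 1/30 → 1/15 → 1/8.

1/8s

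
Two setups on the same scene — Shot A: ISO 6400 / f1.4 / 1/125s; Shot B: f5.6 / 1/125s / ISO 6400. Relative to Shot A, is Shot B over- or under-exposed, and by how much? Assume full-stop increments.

Aperture: f/1.4 → f/2 → f/2.8 → f/4 → f/5.6 — 4 stops narrower (darker).
Shutter speed: unchanged.
ISO: unchanged.
Net: −4 = −4 stops.

4 stops darker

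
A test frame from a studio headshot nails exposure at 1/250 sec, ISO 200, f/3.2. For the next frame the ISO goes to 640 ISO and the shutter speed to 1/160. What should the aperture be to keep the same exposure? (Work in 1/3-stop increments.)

ISO: 200 → 250 → 320 → 400 → 500 → 640 — 1 2/3 stops higher (brighter).
Shutter speed: 1/250 → 1/200 → 1/160 — 2/3 stop slower (brighter).
Net change so far: 2 1/3 stops brighter. Offset with the aperture: f/3.2 → f/3.5 → f/4 → f/4.5 → f/5 → f/5.6 → f/6.3 → f/7.1.

f/7.1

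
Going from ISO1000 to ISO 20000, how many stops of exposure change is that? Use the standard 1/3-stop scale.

4 1/3 stops

1000 → 1250 → 1600 → 2000 → 2500 → 3200 → 4000 → 5000 → 6400 → 8000 → 10000 → 12800 → 16000 → 20000 — count the steps: 13 third-stops = 4 1/3 stops.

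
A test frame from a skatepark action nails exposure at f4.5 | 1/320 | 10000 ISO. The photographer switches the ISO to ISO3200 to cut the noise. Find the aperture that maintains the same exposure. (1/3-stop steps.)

f/2.5

ISO: 10000 → 8000 → 6400 → 5000 → 4000 → 3200 — 1 2/3 stops dropped (darker).
Need 1 2/3 stops brighter from the aperture: f/4.5 → f/4 → f/3.5 → f/3.2 → f/2.8 → f/2.5.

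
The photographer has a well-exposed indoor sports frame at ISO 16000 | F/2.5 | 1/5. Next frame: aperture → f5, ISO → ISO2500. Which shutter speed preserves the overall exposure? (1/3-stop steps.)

Aperture: f/2.5 → f/2.8 → f/3.2 → f/3.5 → f/4 → f/4.5 → f/5 — 2 stops smaller aperture (darker).
ISO: 16000 → 12800 → 10000 → 8000 → 6400 → 5000 → 4000 → 3200 → 2500 — 2 2/3 stops dropped (darker).
Net change so far: 4 2/3 stops darker. Offset with the shutter speed: 1/5 → 1/4 → 0.3 → 0.4 → 0.5 → 0.6 → 0.8 → 1 → 1.3 → 1.6 → 2 → 2.5 → 3.2 → 4 → 5.

5 s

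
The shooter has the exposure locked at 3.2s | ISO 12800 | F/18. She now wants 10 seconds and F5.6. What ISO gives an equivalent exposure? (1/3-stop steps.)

ISO 400

Shutter speed: 3.2 → 4 → 5 → 6 → 8 → 10 — 1 2/3 stops slower (brighter).
Aperture: f/18 → f/16 → f/14 → f/13 → f/11 → f/10 → f/9 → f/8 → f/7.1 → f/6.3 → f/5.6 — 3 1/3 stops larger aperture (brighter).
Net change so far: 5 stops brighter. Offset with the ISO: 12800 → 10000 → 8000 → 6400 → 5000 → 4000 → 3200 → 2500 → 2000 → 1600 → 1250 → 1000 → 800 → 640 → 500 → 400.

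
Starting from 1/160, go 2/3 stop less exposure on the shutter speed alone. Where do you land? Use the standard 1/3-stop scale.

Shutter speed: 1/160 → 1/200 → 1/250 — 2/3 stop faster (darker).

1/250s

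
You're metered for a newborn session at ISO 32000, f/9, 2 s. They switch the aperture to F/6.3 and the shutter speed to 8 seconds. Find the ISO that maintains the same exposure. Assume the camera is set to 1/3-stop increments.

Aperture: f/9 → f/8 → f/7.1 → f/6.3 — 1 stop opened up (brighter).
Shutter speed: 2 → 2.5 → 3.2 → 4 → 5 → 6 → 8 — 2 stops longer (brighter).
Net change so far: 3 stops brighter. Offset with the ISO: 32000 → 25600 → 20000 → 16000 → 12800 → 10000 → 8000 → 6400 → 5000 → 4000.

ISO 4000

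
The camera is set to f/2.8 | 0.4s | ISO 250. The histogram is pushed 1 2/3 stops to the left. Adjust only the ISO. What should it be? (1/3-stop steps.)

ISO 800

Underexposed by 1 2/3 stops → need 1 2/3 stops brighter.
ISO: 250 → 320 → 400 → 500 → 640 → 800.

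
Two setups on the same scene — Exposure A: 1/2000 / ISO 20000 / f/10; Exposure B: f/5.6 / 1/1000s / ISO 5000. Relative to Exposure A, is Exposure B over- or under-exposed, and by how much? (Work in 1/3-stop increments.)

Aperture: f/10 → f/9 → f/8 → f/7.1 → f/6.3 → f/5.6 — 1 2/3 stops wider (brighter).
Shutter speed: 1/2000 → 1/1600 → 1/1250 → 1/1000 — 1 stop slower (brighter).
ISO: 20000 → 16000 → 12800 → 10000 → 8000 → 6400 → 5000 — 2 stops lower (darker).
Net: +1 2/3 +1 −2 = +2/3 stops.

2/3 stop brighter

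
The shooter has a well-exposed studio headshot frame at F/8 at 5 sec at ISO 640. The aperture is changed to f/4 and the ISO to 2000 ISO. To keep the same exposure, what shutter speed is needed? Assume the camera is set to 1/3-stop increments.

0.4 s

Aperture: f/8 → f/7.1 → f/6.3 → f/5.6 → f/5 → f/4.5 → f/4 — 2 stops larger aperture (brighter).
ISO: 640 → 800 → 1000 → 1250 → 1600 → 2000 — 1 2/3 stops higher (brighter).
Net change so far: 3 2/3 stops brighter. Offset with the shutter speed: 5 → 4 → 3.2 → 2.5 → 2 → 1.6 → 1.3 → 1 → 0.8 → 0.6 → 0.5 → 0.4.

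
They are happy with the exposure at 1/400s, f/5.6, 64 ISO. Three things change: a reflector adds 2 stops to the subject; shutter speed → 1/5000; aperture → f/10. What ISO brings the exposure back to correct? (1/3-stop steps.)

ISO 640

Scene light: 2 stops brighter.
Shutter speed: 1/400 → 1/500 → 1/640 → 1/800 → 1/1000 → 1/1250 → 1/1600 → 1/2000 → 1/2500 → 1/3200 → 1/4000 → 1/5000 — 3 2/3 stops faster (darker).
Aperture: f/5.6 → f/6.3 → f/7.1 → f/8 → f/9 → f/10 — 1 2/3 stops smaller aperture (darker).
Net so far: 3 1/3 stops darker. ISO: 64 → 80 → 100 → 125 → 160 → 200 → 250 → 320 → 400 → 500 → 640.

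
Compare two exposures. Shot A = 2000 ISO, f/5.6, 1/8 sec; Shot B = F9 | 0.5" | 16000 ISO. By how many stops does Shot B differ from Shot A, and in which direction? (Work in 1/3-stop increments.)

Aperture: f/5.6 → f/6.3 → f/7.1 → f/8 → f/9 — 1 1/3 stops narrower (darker).
Shutter speed: 1/8 → 1/6 → 1/5 → 1/4 → 0.3 → 0.4 → 0.5 — 2 stops longer (brighter).
ISO: 2000 → 2500 → 3200 → 4000 → 5000 → 6400 → 8000 → 10000 → 12800 → 16000 — 3 stops raised (brighter).
Net: −1 1/3 +2 +3 = +3 2/3 stops.

3 2/3 stops brighter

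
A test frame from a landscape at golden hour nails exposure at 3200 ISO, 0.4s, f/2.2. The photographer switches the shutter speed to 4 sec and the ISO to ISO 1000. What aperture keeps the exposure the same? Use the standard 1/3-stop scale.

Shutter speed: 0.4 → 0.5 → 0.6 → 0.8 → 1 → 1.3 → 1.6 → 2 → 2.5 → 3.2 → 4 — 3 1/3 stops longer (brighter).
ISO: 3200 → 2500 → 2000 → 1600 → 1250 → 1000 — 1 2/3 stops lower (darker).
Net change so far: 1 2/3 stops brighter. Offset with the aperture: f/2.2 → f/2.5 → f/2.8 → f/3.2 → f/3.5 → f/4.

f/4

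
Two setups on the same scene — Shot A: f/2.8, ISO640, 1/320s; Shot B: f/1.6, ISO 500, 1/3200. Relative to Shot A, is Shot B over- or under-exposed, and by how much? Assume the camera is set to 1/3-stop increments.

Aperture: f/2.8 → f/2.5 → f/2.2 → f/2 → f/1.8 → f/1.6 — 1 2/3 stops opened up (brighter).
Shutter speed: 1/320 → 1/400 → 1/500 → 1/640 → 1/800 → 1/1000 → 1/1250 → 1/1600 → 1/2000 → 1/2500 → 1/3200 — 3 1/3 stops shorter (darker).
ISO: 640 → 500 — 1/3 stop dropped (darker).
Net: +1 2/3 −3 1/3 −1/3 = −2 stops.

2 stops darker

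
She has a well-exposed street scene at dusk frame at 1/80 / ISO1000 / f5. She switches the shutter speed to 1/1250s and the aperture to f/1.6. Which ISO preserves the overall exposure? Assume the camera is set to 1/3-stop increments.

ISO 1600

Shutter speed: 1/80 → 1/100 → 1/125 → 1/160 → 1/200 → 1/250 → 1/320 → 1/400 → 1/500 → 1/640 → 1/800 → 1/1000 → 1/1250 — 4 stops shorter (darker).
Aperture: f/5 → f/4.5 → f/4 → f/3.5 → f/3.2 → f/2.8 → f/2.5 → f/2.2 → f/2 → f/1.8 → f/1.6 — 3 1/3 stops larger aperture (brighter).
Net change so far: 2/3 stop darker. Offset with the ISO: 1000 → 1250 → 1600.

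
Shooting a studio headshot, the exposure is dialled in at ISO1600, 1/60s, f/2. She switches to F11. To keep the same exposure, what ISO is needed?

Aperture: f/2 → f/2.8 → f/4 → f/5.6 → f/8 → f/11 — 5 stops smaller aperture (darker).
Need 5 stops brighter from the ISO: 1600 → 3200 → 6400 → 12800 → 25600 → 51200.

ISO 51200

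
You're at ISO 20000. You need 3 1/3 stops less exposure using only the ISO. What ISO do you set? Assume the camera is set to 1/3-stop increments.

ISO: 20000 → 16000 → 12800 → 10000 → 8000 → 6400 → 5000 → 4000 → 3200 → 2500 → 2000 — 3 1/3 stops dropped (darker).

ISO 2000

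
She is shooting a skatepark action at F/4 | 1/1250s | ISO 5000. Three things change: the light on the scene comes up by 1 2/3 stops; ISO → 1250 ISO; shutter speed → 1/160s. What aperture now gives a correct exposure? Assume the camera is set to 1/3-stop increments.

f/10

Scene light: 1 2/3 stops brighter.
ISO: 5000 → 4000 → 3200 → 2500 → 2000 → 1600 → 1250 — 2 stops dropped (darker).
Shutter speed: 1/1250 → 1/1000 → 1/800 → 1/640 → 1/500 → 1/400 → 1/320 → 1/250 → 1/200 → 1/160 — 3 stops longer (brighter).
Net so far: 2 2/3 stops brighter. Aperture: f/4 → f/4.5 → f/5 → f/5.6 → f/6.3 → f/7.1 → f/8 → f/9 → f/10.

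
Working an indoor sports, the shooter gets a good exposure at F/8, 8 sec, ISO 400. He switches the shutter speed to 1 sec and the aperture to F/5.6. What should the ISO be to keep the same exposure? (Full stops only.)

ISO 1600

Shutter speed: 8 → 4 → 2 → 1 — 3 stops shorter (darker).
Aperture: f/8 → f/5.6 — 1 stop opened up (brighter).
Net change so far: 2 stops darker. Offset with the ISO: 400 → 800 → 1600.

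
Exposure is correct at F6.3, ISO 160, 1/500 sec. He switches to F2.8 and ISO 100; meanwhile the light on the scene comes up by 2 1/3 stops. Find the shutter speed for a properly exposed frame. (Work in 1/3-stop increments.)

1/8000s

Scene light: 2 1/3 stops brighter.
Aperture: f/6.3 → f/5.6 → f/5 → f/4.5 → f/4 → f/3.5 → f/3.2 → f/2.8 — 2 1/3 stops opened up (brighter).
ISO: 160 → 125 → 100 — 2/3 stop lower (darker).
Net so far: 4 stops brighter. Shutter speed: 1/500 → 1/640 → 1/800 → 1/1000 → 1/1250 → 1/1600 → 1/2000 → 1/2500 → 1/3200 → 1/4000 → 1/5000 → 1/6400 → 1/8000.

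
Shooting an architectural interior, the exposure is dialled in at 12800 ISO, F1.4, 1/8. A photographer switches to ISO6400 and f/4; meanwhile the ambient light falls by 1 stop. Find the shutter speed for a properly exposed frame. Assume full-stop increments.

Scene light: 1 stop darker.
ISO: 12800 → 6400 — 1 stop lower (darker).
Aperture: f/1.4 → f/2 → f/2.8 → f/4 — 3 stops smaller aperture (darker).
Net so far: 5 stops darker. Shutter speed: 1/8 → 1/4 → 1/2 → 1 → 2 → 4.

4 s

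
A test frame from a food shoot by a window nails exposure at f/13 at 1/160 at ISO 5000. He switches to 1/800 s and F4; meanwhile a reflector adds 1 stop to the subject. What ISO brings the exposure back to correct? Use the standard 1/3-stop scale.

ISO 1250

Scene light: 1 stop brighter.
Shutter speed: 1/160 → 1/200 → 1/250 → 1/320 → 1/400 → 1/500 → 1/640 → 1/800 — 2 1/3 stops shorter (darker).
Aperture: f/13 → f/11 → f/10 → f/9 → f/8 → f/7.1 → f/6.3 → f/5.6 → f/5 → f/4.5 → f/4 — 3 1/3 stops wider (brighter).
Net so far: 2 stops brighter. ISO: 5000 → 4000 → 3200 → 2500 → 2000 → 1600 → 1250.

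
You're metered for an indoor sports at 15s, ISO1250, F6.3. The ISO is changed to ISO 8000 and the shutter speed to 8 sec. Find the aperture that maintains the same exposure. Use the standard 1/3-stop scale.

f/11

ISO: 1250 → 1600 → 2000 → 2500 → 3200 → 4000 → 5000 → 6400 → 8000 — 2 2/3 stops higher (brighter).
Shutter speed: 15 → 13 → 10 → 8 — 1 stop faster (darker).
Net change so far: 1 2/3 stops brighter. Offset with the aperture: f/6.3 → f/7.1 → f/8 → f/9 → f/10 → f/11.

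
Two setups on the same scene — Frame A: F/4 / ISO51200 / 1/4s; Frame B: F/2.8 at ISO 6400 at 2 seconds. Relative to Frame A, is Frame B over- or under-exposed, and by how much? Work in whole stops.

Aperture: f/4 → f/2.8 — 1 stop opened up (brighter).
Shutter speed: 1/4 → 1/2 → 1 → 2 — 3 stops longer (brighter).
ISO: 51200 → 25600 → 12800 → 6400 — 3 stops lower (darker).
Net: +1 +3 −3 = +1 stop.

1 stop brighter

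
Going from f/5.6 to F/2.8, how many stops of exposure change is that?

f/5.6 → f/4 → f/2.8 — count the steps: 2 stops.

2 stops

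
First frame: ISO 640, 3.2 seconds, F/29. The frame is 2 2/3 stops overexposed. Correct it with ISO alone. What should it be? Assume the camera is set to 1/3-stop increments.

Overexposed by 2 2/3 stops → need 2 2/3 stops darker.
ISO: 640 → 500 → 400 → 320 → 250 → 200 → 160 → 125 → 100.

ISO 100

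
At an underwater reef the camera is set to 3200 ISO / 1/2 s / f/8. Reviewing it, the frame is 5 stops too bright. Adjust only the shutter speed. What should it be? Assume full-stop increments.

1/60s

Overexposed by 5 stops → need 5 stops darker.
Shutter speed: 1/2 → 1/4 → 1/8 → 1/15 → 1/30 → 1/60.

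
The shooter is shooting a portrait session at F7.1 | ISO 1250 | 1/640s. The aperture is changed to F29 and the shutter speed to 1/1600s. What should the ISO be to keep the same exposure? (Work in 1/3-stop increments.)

ISO 51200

Aperture: f/7.1 → f/8 → f/9 → f/10 → f/11 → f/13 → f/14 → f/16 → f/18 → f/20 → f/22 → f/25 → f/29 — 4 stops narrower (darker).
Shutter speed: 1/640 → 1/800 → 1/1000 → 1/1250 → 1/1600 — 1 1/3 stops faster (darker).
Net change so far: 5 1/3 stops darker. Offset with the ISO: 1250 → 1600 → 2000 → 2500 → 3200 → 4000 → 5000 → 6400 → 8000 → 10000 → 12800 → 16000 → 20000 → 25600 → 32000 → 40000 → 51200.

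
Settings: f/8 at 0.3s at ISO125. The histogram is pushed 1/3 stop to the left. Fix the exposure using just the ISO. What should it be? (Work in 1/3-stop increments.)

Underexposed by 1/3 stop → need 1/3 stop brighter.
ISO: 125 → 160.

ISO 160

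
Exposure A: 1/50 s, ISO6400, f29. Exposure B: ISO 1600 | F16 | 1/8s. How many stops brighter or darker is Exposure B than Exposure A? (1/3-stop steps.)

Aperture: f/29 → f/25 → f/22 → f/20 → f/18 → f/16 — 1 2/3 stops larger aperture (brighter).
Shutter speed: 1/50 → 1/40 → 1/30 → 1/25 → 1/20 → 1/15 → 1/13 → 1/10 → 1/8 — 2 2/3 stops slower (brighter).
ISO: 6400 → 5000 → 4000 → 3200 → 2500 → 2000 → 1600 — 2 stops dropped (darker).
Net: +1 2/3 +2 2/3 −2 = +2 1/3 stops.

2 1/3 stops brighter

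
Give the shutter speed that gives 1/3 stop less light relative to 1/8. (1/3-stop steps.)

Shutter speed: 1/8 → 1/10 — 1/3 stop faster (darker).

1/10s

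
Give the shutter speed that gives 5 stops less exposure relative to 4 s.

Shutter speed: 4 → 2 → 1 → 1/2 → 1/4 → 1/8 — 5 stops faster (darker).

1/8s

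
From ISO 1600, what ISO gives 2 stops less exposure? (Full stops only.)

ISO 400

ISO: 1600 → 800 → 400 — 2 stops dropped (darker).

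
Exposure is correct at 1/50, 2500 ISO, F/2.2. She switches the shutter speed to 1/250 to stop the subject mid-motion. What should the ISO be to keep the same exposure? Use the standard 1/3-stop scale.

ISO 12800

Shutter speed: 1/50 → 1/60 → 1/80 → 1/100 → 1/125 → 1/160 → 1/200 → 1/250 — 2 1/3 stops shorter (darker).
Need 2 1/3 stops brighter from the ISO: 2500 → 3200 → 4000 → 5000 → 6400 → 8000 → 10000 → 12800.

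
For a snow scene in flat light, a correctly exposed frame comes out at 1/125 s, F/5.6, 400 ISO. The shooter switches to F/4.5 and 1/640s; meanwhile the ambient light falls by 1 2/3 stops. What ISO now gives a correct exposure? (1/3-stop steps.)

ISO 4000

Scene light: 1 2/3 stops darker.
Aperture: f/5.6 → f/5 → f/4.5 — 2/3 stop wider (brighter).
Shutter speed: 1/125 → 1/160 → 1/200 → 1/250 → 1/320 → 1/400 → 1/500 → 1/640 — 2 1/3 stops faster (darker).
Net so far: 3 1/3 stops darker. ISO: 400 → 500 → 640 → 800 → 1000 → 1250 → 1600 → 2000 → 2500 → 3200 → 4000.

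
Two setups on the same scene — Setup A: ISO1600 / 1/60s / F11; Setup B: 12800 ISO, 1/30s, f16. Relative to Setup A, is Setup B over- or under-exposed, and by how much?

3 stops brighter

Aperture: f/11 → f/16 — 1 stop smaller aperture (darker).
Shutter speed: 1/60 → 1/30 — 1 stop slower (brighter).
ISO: 1600 → 3200 → 6400 → 12800 — 3 stops raised (brighter).
Net: −1 +1 +3 = +3 stops.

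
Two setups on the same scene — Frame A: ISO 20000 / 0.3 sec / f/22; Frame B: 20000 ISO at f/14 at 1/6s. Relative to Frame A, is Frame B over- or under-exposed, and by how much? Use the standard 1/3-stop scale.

1/3 stop brighter

Aperture: f/22 → f/20 → f/18 → f/16 → f/14 — 1 1/3 stops opened up (brighter).
Shutter speed: 0.3 → 1/4 → 1/5 → 1/6 — 1 stop shorter (darker).
ISO: unchanged.
Net: +1 1/3 −1 = +1/3 stops.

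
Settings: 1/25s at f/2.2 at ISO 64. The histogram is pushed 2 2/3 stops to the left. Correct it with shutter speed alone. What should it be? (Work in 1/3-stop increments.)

Underexposed by 2 2/3 stops → need 2 2/3 stops brighter.
Shutter speed: 1/25 → 1/20 → 1/15 → 1/13 → 1/10 → 1/8 → 1/6 → 1/5 → 1/4.

1/4s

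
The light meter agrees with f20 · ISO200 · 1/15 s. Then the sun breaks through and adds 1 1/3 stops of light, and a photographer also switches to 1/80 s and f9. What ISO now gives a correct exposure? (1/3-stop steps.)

Scene light: 1 1/3 stops brighter.
Shutter speed: 1/15 → 1/20 → 1/25 → 1/30 → 1/40 → 1/50 → 1/60 → 1/80 — 2 1/3 stops faster (darker).
Aperture: f/20 → f/18 → f/16 → f/14 → f/13 → f/11 → f/10 → f/9 — 2 1/3 stops wider (brighter).
Net so far: 1 1/3 stops brighter. ISO: 200 → 160 → 125 → 100 → 80.

ISO 80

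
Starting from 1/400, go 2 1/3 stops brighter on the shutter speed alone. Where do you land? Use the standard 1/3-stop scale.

Shutter speed: 1/400 → 1/320 → 1/250 → 1/200 → 1/160 → 1/125 → 1/100 → 1/80 — 2 1/3 stops longer (brighter).

1/80s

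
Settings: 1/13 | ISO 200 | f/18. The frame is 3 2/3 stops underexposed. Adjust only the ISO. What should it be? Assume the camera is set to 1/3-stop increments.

Underexposed by 3 2/3 stops → need 3 2/3 stops brighter.
ISO: 200 → 250 → 320 → 400 → 500 → 640 → 800 → 1000 → 1250 → 1600 → 2000 → 2500.

ISO 2500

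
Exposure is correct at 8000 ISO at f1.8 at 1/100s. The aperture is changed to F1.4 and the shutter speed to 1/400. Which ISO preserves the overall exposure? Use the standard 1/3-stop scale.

ISO 20000

Aperture: f/1.8 → f/1.6 → f/1.4 — 2/3 stop larger aperture (brighter).
Shutter speed: 1/100 → 1/125 → 1/160 → 1/200 → 1/250 → 1/320 → 1/400 — 2 stops faster (darker).
Net change so far: 1 1/3 stops darker. Offset with the ISO: 8000 → 10000 → 12800 → 16000 → 20000.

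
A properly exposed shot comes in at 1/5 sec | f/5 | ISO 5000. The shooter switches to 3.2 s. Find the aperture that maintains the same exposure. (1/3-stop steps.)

Shutter speed: 1/5 → 1/4 → 0.3 → 0.4 → 0.5 → 0.6 → 0.8 → 1 → 1.3 → 1.6 → 2 → 2.5 → 3.2 — 4 stops longer (brighter).
Need 4 stops darker from the aperture: f/5 → f/5.6 → f/6.3 → f/7.1 → f/8 → f/9 → f/10 → f/11 → f/13 → f/14 → f/16 → f/18 → f/20.

f/20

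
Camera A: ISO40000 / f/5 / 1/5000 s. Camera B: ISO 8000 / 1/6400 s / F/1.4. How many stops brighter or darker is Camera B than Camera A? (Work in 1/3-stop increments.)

1 stop brighter

Aperture: f/5 → f/4.5 → f/4 → f/3.5 → f/3.2 → f/2.8 → f/2.5 → f/2.2 → f/2 → f/1.8 → f/1.6 → f/1.4 — 3 2/3 stops larger aperture (brighter).
Shutter speed: 1/5000 → 1/6400 — 1/3 stop faster (darker).
ISO: 40000 → 32000 → 25600 → 20000 → 16000 → 12800 → 10000 → 8000 — 2 1/3 stops dropped (darker).
Net: +3 2/3 −1/3 −2 1/3 = +1 stop.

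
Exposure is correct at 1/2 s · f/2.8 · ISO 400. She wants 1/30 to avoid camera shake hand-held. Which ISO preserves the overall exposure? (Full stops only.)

Shutter speed: 1/2 → 1/4 → 1/8 → 1/15 → 1/30 — 4 stops faster (darker).
Need 4 stops brighter from the ISO: 400 → 800 → 1600 → 3200 → 6400.

ISO 6400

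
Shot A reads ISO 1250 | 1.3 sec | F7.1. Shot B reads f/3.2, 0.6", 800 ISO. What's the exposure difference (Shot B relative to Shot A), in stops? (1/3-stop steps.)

Aperture: f/7.1 → f/6.3 → f/5.6 → f/5 → f/4.5 → f/4 → f/3.5 → f/3.2 — 2 1/3 stops wider (brighter).
Shutter speed: 1.3 → 1 → 0.8 → 0.6 — 1 stop shorter (darker).
ISO: 1250 → 1000 → 800 — 2/3 stop lower (darker).
Net: +2 1/3 −1 −2/3 = +2/3 stops.

2/3 stop brighter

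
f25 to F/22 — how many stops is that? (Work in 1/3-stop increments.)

1/3 stop

f/25 → f/22 — count the steps: 1 third-stops = 1/3 stop.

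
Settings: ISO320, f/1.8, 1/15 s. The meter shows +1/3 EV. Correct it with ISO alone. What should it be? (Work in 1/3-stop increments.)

ISO 250

Overexposed by 1/3 stop → need 1/3 stop darker.
ISO: 320 → 250.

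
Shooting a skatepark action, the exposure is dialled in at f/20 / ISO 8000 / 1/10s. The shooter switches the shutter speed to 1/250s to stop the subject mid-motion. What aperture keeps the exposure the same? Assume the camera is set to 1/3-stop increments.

f/4

Shutter speed: 1/10 → 1/13 → 1/15 → 1/20 → 1/25 → 1/30 → 1/40 → 1/50 → 1/60 → 1/80 → 1/100 → 1/125 → 1/160 → 1/200 → 1/250 — 4 2/3 stops faster (darker).
Need 4 2/3 stops brighter from the aperture: f/20 → f/18 → f/16 → f/14 → f/13 → f/11 → f/10 → f/9 → f/8 → f/7.1 → f/6.3 → f/5.6 → f/5 → f/4.5 → f/4.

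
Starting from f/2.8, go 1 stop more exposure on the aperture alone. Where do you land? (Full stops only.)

Aperture: f/2.8 → f/2 — 1 stop larger aperture (brighter).

f/2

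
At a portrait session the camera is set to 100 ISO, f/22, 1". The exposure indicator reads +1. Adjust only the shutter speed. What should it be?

Overexposed by 1 stop → need 1 stop darker.
Shutter speed: 1 → 1/2.

1/2s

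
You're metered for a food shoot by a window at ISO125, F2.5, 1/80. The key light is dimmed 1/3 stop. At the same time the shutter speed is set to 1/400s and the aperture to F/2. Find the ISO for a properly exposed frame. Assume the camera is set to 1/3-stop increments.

ISO 500

Scene light: 1/3 stop darker.
Shutter speed: 1/80 → 1/100 → 1/125 → 1/160 → 1/200 → 1/250 → 1/320 → 1/400 — 2 1/3 stops shorter (darker).
Aperture: f/2.5 → f/2.2 → f/2 — 2/3 stop larger aperture (brighter).
Net so far: 2 stops darker. ISO: 125 → 160 → 200 → 250 → 320 → 400 → 500.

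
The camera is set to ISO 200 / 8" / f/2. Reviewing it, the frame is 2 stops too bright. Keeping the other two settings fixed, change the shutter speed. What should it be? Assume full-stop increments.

2 s

Overexposed by 2 stops → need 2 stops darker.
Shutter speed: 8 → 4 → 2.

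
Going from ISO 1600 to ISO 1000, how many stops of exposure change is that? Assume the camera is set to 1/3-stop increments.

1600 → 1250 → 1000 — count the steps: 2 third-stops = 2/3 stop.

2/3 stop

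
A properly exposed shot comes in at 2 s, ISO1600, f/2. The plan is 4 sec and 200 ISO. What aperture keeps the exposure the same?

f/1.0

Shutter speed: 2 → 4 — 1 stop longer (brighter).
ISO: 1600 → 800 → 400 → 200 — 3 stops lower (darker).
Net change so far: 2 stops darker. Offset with the aperture: f/2 → f/1.4 → f/1.0.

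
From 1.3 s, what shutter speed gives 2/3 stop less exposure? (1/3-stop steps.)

Shutter speed: 1.3 → 1 → 0.8 — 2/3 stop faster (darker).

0.8 s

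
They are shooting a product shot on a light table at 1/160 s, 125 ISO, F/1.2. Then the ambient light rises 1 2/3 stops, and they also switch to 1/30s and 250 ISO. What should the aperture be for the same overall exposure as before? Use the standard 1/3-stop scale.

f/7.1

Scene light: 1 2/3 stops brighter.
Shutter speed: 1/160 → 1/125 → 1/100 → 1/80 → 1/60 → 1/50 → 1/40 → 1/30 — 2 1/3 stops longer (brighter).
ISO: 125 → 160 → 200 → 250 — 1 stop higher (brighter).
Net so far: 5 stops brighter. Aperture: f/1.2 → f/1.4 → f/1.6 → f/1.8 → f/2 → f/2.2 → f/2.5 → f/2.8 → f/3.2 → f/3.5 → f/4 → f/4.5 → f/5 → f/5.6 → f/6.3 → f/7.1.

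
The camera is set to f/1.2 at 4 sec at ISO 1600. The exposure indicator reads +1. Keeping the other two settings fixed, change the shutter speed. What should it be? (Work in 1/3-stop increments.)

Overexposed by 1 stop → need 1 stop darker.
Shutter speed: 4 → 3.2 → 2.5 → 2.

2 s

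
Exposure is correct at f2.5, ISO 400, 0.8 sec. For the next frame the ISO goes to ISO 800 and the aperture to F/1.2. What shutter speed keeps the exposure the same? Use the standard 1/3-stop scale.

ISO: 400 → 500 → 640 → 800 — 1 stop higher (brighter).
Aperture: f/2.5 → f/2.2 → f/2 → f/1.8 → f/1.6 → f/1.4 → f/1.2 — 2 stops wider (brighter).
Net change so far: 3 stops brighter. Offset with the shutter speed: 0.8 → 0.6 → 0.5 → 0.4 → 0.3 → 1/4 → 1/5 → 1/6 → 1/8 → 1/10.

1/10s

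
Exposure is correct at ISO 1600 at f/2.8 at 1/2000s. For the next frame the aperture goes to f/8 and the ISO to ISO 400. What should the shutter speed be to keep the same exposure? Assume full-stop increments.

Aperture: f/2.8 → f/4 → f/5.6 → f/8 — 3 stops stopped down (darker).
ISO: 1600 → 800 → 400 — 2 stops lower (darker).
Net change so far: 5 stops darker. Offset with the shutter speed: 1/2000 → 1/1000 → 1/500 → 1/250 → 1/125 → 1/60.

1/60s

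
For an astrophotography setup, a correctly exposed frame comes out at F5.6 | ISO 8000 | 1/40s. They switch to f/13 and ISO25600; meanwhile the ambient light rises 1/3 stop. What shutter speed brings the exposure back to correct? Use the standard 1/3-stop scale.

Scene light: 1/3 stop brighter.
Aperture: f/5.6 → f/6.3 → f/7.1 → f/8 → f/9 → f/10 → f/11 → f/13 — 2 1/3 stops narrower (darker).
ISO: 8000 → 10000 → 12800 → 16000 → 20000 → 25600 — 1 2/3 stops higher (brighter).
Net so far: 1/3 stop darker. Shutter speed: 1/40 → 1/30.

1/30s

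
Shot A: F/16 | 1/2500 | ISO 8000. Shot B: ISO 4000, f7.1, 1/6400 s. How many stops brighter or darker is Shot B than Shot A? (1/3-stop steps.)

Aperture: f/16 → f/14 → f/13 → f/11 → f/10 → f/9 → f/8 → f/7.1 — 2 1/3 stops larger aperture (brighter).
Shutter speed: 1/2500 → 1/3200 → 1/4000 → 1/5000 → 1/6400 — 1 1/3 stops faster (darker).
ISO: 8000 → 6400 → 5000 → 4000 — 1 stop dropped (darker).
Net: +2 1/3 −1 1/3 −1 = 0 stops.

same exposure (0 stops)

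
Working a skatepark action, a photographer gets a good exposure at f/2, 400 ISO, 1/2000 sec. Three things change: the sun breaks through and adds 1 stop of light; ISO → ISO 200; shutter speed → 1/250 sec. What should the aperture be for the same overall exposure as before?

f/5.6

Scene light: 1 stop brighter.
ISO: 400 → 200 — 1 stop dropped (darker).
Shutter speed: 1/2000 → 1/1000 → 1/500 → 1/250 — 3 stops longer (brighter).
Net so far: 3 stops brighter. Aperture: f/2 → f/2.8 → f/4 → f/5.6.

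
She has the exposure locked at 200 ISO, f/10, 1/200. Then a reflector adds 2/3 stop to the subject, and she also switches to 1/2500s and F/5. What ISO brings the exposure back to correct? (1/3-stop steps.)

ISO 400

Scene light: 2/3 stop brighter.
Shutter speed: 1/200 → 1/250 → 1/320 → 1/400 → 1/500 → 1/640 → 1/800 → 1/1000 → 1/1250 → 1/1600 → 1/2000 → 1/2500 — 3 2/3 stops shorter (darker).
Aperture: f/10 → f/9 → f/8 → f/7.1 → f/6.3 → f/5.6 → f/5 — 2 stops opened up (brighter).
Net so far: 1 stop darker. ISO: 200 → 250 → 320 → 400.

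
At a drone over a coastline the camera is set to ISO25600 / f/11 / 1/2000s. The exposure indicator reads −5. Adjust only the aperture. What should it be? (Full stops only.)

Underexposed by 5 stops → need 5 stops brighter.
Aperture: f/11 → f/8 → f/5.6 → f/4 → f/2.8 → f/2.

f/2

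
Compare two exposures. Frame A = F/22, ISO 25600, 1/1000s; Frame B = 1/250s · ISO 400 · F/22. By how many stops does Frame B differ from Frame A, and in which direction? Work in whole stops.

4 stops darker

Aperture: unchanged.
Shutter speed: 1/1000 → 1/500 → 1/250 — 2 stops slower (brighter).
ISO: 25600 → 12800 → 6400 → 3200 → 1600 → 800 → 400 — 6 stops lower (darker).
Net: +2 −6 = −4 stops.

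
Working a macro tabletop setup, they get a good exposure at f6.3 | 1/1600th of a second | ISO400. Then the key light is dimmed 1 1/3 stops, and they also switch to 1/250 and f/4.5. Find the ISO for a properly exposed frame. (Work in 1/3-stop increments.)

ISO 80

Scene light: 1 1/3 stops darker.
Shutter speed: 1/1600 → 1/1250 → 1/1000 → 1/800 → 1/640 → 1/500 → 1/400 → 1/320 → 1/250 — 2 2/3 stops longer (brighter).
Aperture: f/6.3 → f/5.6 → f/5 → f/4.5 — 1 stop opened up (brighter).
Net so far: 2 1/3 stops brighter. ISO: 400 → 320 → 250 → 200 → 160 → 125 → 100 → 80.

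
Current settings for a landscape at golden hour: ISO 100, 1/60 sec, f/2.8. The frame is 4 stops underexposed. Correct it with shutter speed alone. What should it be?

1/4s

Underexposed by 4 stops → need 4 stops brighter.
Shutter speed: 1/60 → 1/30 → 1/15 → 1/8 → 1/4.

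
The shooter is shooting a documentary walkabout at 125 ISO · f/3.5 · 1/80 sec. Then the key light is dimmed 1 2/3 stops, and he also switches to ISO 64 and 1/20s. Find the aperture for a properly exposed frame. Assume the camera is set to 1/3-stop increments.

f/2.8

Scene light: 1 2/3 stops darker.
ISO: 125 → 100 → 80 → 64 — 1 stop dropped (darker).
Shutter speed: 1/80 → 1/60 → 1/50 → 1/40 → 1/30 → 1/25 → 1/20 — 2 stops slower (brighter).
Net so far: 2/3 stop darker. Aperture: f/3.5 → f/3.2 → f/2.8.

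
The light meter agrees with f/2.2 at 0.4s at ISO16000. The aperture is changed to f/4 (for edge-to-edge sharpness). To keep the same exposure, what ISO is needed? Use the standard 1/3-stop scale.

ISO 51200

Aperture: f/2.2 → f/2.5 → f/2.8 → f/3.2 → f/3.5 → f/4 — 1 2/3 stops smaller aperture (darker).
Need 1 2/3 stops brighter from the ISO: 16000 → 20000 → 25600 → 32000 → 40000 → 51200.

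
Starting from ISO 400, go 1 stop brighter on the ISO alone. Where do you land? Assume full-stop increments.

ISO 800

ISO: 400 → 800 — 1 stop higher (brighter).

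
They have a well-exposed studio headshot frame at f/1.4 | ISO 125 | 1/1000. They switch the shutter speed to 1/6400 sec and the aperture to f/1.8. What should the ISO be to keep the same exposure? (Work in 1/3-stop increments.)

ISO 1250

Shutter speed: 1/1000 → 1/1250 → 1/1600 → 1/2000 → 1/2500 → 1/3200 → 1/4000 → 1/5000 → 1/6400 — 2 2/3 stops shorter (darker).
Aperture: f/1.4 → f/1.6 → f/1.8 — 2/3 stop smaller aperture (darker).
Net change so far: 3 1/3 stops darker. Offset with the ISO: 125 → 160 → 200 → 250 → 320 → 400 → 500 → 640 → 800 → 1000 → 1250.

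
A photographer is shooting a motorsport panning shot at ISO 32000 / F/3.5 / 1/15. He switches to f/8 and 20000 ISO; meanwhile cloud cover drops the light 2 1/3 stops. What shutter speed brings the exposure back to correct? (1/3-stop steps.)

2.5 s

Scene light: 2 1/3 stops darker.
Aperture: f/3.5 → f/4 → f/4.5 → f/5 → f/5.6 → f/6.3 → f/7.1 → f/8 — 2 1/3 stops narrower (darker).
ISO: 32000 → 25600 → 20000 — 2/3 stop lower (darker).
Net so far: 5 1/3 stops darker. Shutter speed: 1/15 → 1/13 → 1/10 → 1/8 → 1/6 → 1/5 → 1/4 → 0.3 → 0.4 → 0.5 → 0.6 → 0.8 → 1 → 1.3 → 1.6 → 2 → 2.5.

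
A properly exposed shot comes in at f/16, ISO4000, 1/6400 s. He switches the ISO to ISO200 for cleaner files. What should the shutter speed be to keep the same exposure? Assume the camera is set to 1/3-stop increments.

ISO: 4000 → 3200 → 2500 → 2000 → 1600 → 1250 → 1000 → 800 → 640 → 500 → 400 → 320 → 250 → 200 — 4 1/3 stops lower (darker).
Need 4 1/3 stops brighter from the shutter speed: 1/6400 → 1/5000 → 1/4000 → 1/3200 → 1/2500 → 1/2000 → 1/1600 → 1/1250 → 1/1000 → 1/800 → 1/640 → 1/500 → 1/400 → 1/320.

1/320s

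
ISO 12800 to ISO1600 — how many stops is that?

12800 → 6400 → 3200 → 1600 — count the steps: 3 stops.

3 stops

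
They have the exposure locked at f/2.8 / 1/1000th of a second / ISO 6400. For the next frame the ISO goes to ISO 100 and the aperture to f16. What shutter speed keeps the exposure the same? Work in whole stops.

ISO: 6400 → 3200 → 1600 → 800 → 400 → 200 → 100 — 6 stops lower (darker).
Aperture: f/2.8 → f/4 → f/5.6 → f/8 → f/11 → f/16 — 5 stops stopped down (darker).
Net change so far: 11 stops darker. Offset with the shutter speed: 1/1000 → 1/500 → 1/250 → 1/125 → 1/60 → 1/30 → 1/15 → 1/8 → 1/4 → 1/2 → 1 → 2.

2 s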